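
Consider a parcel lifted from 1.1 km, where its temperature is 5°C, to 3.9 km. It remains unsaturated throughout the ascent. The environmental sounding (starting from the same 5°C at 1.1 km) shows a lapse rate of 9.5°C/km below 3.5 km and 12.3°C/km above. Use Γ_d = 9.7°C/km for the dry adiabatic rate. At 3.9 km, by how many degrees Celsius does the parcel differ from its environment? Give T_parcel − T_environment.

+0.56°C (parcel warmer than environment)

Parcel:
  1100 → 3900 m (dry, 9.7°C/km): ΔT = -9.7 × 2.8 = -27.16°C → T = -22.16°C
Environment:
  1100 → 3500 m (environment, lower layer, 9.5°C/km): ΔT = -9.5 × 2.4 = -22.8°C → T = -17.8°C
  3500 → 3900 m (environment, upper layer, 12.3°C/km): ΔT = -12.3 × 0.4 = -4.92°C → T = -22.72°C
T_parcel − T_env = -22.16 − (-22.72) = +0.56°C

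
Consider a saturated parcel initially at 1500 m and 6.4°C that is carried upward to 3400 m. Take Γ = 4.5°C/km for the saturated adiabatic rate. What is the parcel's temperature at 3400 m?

-2.15°C

Saturated adiabatic to 3400 m: -4.5 × 1.9 km = -8.55°C, so T = -2.15°C.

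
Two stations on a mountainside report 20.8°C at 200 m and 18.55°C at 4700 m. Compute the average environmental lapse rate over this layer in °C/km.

Γ = −ΔT/Δz = (20.8 − 18.55) / (4700 − 200) m
  = 2.25°C / 4.5 km = 0.5°C/km

0.5°C/km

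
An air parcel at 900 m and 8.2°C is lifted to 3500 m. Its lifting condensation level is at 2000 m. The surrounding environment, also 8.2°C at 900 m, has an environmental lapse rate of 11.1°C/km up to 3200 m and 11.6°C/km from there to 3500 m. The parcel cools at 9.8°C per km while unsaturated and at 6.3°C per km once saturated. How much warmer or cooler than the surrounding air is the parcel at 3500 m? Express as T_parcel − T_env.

+8.78°C (parcel warmer than environment)

Parcel:
  900–2000 m, dry: Δz = 1.1 km ⇒ ΔT = -10.78°C; T = -2.58°C
  2000–3500 m, saturated: Δz = 1.5 km ⇒ ΔT = -9.45°C; T = -12.03°C
Environment:
  900–3200 m, environment, lower layer: Δz = 2.3 km ⇒ ΔT = -25.53°C; T = -17.33°C
  3200–3500 m, environment, upper layer: Δz = 0.3 km ⇒ ΔT = -3.48°C; T = -20.81°C
T_parcel − T_env = -12.03 − (-20.81) = +8.78°C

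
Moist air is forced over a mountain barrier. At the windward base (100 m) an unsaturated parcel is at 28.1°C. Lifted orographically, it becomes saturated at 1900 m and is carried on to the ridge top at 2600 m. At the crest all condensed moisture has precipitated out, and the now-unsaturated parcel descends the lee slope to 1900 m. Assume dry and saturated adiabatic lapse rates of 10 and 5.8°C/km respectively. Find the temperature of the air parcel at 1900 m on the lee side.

13.04°C

From 100 m to 1900 m (dry): cools by 10 × 1.8 = 18°C, giving 10.1°C.
From 1900 m to 2600 m (saturated): cools by 5.8 × 0.7 = 4.06°C, giving 6.04°C.
From 2600 m to 1900 m (dry descent): warms by 10 × 0.7 = 7°C, giving 13.04°C.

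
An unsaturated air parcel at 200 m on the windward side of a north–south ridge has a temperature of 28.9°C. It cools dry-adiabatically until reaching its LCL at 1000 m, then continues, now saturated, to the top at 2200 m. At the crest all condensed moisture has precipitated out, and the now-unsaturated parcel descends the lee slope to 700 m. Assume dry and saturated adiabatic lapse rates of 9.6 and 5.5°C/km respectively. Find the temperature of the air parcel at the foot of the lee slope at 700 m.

29.02°C

200 → 1000 m (dry, 9.6°C/km): ΔT = -9.6 × 0.8 = -7.68°C → T = 21.22°C
1000 → 2200 m (saturated, 5.5°C/km): ΔT = -5.5 × 1.2 = -6.6°C → T = 14.62°C
2200 → 700 m (dry descent, 9.6°C/km): ΔT = +9.6 × 1.5 = +14.4°C → T = 29.02°C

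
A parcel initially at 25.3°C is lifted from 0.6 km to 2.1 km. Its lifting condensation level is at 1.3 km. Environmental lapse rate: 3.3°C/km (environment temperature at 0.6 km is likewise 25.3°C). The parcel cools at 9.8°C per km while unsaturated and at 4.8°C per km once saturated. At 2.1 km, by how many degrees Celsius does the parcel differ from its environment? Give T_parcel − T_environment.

Parcel:
  Dry to 1300 m: -9.8 × 0.7 km = -6.86°C, so T = 18.44°C.
  Saturated to 2100 m: -4.8 × 0.8 km = -3.84°C, so T = 14.6°C.
Environment:
  Environment to 2100 m: -3.3 × 1.5 km = -4.95°C, so T = 20.35°C.
T_parcel − T_env = 14.6 − 20.35 = -5.75°C

-5.75°C (parcel cooler than environment)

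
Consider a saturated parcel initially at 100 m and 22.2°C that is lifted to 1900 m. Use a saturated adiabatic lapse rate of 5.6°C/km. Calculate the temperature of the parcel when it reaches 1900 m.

From 100 m to 1900 m (saturated adiabatic): cools by 5.6 × 1.8 = 10.08°C, giving 12.12°C.

12.12°C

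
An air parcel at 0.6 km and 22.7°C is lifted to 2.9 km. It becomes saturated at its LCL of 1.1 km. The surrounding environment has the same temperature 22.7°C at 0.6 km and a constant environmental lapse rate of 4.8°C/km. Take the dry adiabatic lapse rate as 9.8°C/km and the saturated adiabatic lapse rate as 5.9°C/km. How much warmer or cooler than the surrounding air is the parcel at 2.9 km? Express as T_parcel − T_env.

Parcel:
  600 → 1100 m (dry, 9.8°C/km): ΔT = -9.8 × 0.5 = -4.9°C → T = 17.8°C
  1100 → 2900 m (saturated, 5.9°C/km): ΔT = -5.9 × 1.8 = -10.62°C → T = 7.18°C
Environment:
  600 → 2900 m (environment, 4.8°C/km): ΔT = -4.8 × 2.3 = -11.04°C → T = 11.66°C
T_parcel − T_env = 7.18 − 11.66 = -4.48°C

-4.48°C (parcel cooler than environment)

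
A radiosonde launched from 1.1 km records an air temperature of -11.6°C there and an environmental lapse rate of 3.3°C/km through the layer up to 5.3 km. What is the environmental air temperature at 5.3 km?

From 1100 m to 5300 m (environmental): cools by 3.3 × 4.2 = 13.86°C, giving -25.46°C.

-25.46°C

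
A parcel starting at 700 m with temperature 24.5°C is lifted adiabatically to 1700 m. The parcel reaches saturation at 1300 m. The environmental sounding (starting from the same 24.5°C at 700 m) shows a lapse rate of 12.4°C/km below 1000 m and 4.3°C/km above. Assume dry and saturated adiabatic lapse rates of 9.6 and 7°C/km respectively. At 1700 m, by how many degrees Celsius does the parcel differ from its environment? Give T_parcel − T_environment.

Parcel:
  From 700 m to 1300 m (dry): cools by 9.6 × 0.6 = 5.76°C, giving 18.74°C.
  From 1300 m to 1700 m (saturated): cools by 7 × 0.4 = 2.8°C, giving 15.94°C.
Environment:
  From 700 m to 1000 m (environment, lower layer): cools by 12.4 × 0.3 = 3.72°C, giving 20.78°C.
  From 1000 m to 1700 m (environment, upper layer): cools by 4.3 × 0.7 = 3.01°C, giving 17.77°C.
T_parcel − T_env = 15.94 − 17.77 = -1.83°C

-1.83°C (parcel cooler than environment)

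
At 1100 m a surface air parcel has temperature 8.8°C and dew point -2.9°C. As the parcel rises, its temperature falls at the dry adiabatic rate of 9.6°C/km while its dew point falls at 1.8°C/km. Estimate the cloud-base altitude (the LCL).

2600 m

T and T_d converge at 9.6 − 1.8 = 7.8°C per km
Height above start = (8.8 − (-2.9)) / 7.8 = 1.5 km
LCL altitude = 1100 m + 1500 m = 2600 m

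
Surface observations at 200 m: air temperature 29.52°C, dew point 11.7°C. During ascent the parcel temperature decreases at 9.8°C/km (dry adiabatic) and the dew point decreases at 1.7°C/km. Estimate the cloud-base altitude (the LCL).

2400 m

T and T_d converge at 9.8 − 1.7 = 8.1°C per km
Height above start = (29.52 − 11.7) / 8.1 = 2.2 km
LCL altitude = 200 m + 2200 m = 2400 m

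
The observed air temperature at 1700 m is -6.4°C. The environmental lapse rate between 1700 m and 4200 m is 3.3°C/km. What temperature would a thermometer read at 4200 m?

-14.65°C

Environmental to 4200 m: -3.3 × 2.5 km = -8.25°C, so T = -14.65°C.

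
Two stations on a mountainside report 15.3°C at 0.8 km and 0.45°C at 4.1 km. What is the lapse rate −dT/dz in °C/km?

4.5°C/km

Γ = −ΔT/Δz = (15.3 − 0.45) / (4100 − 800) m
  = 14.85°C / 3.3 km = 4.5°C/km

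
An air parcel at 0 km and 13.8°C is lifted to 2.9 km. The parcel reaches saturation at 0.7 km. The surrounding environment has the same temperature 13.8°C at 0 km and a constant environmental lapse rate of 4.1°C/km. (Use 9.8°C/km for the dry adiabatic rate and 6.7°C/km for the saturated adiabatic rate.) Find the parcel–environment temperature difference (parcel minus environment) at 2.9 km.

Parcel:
  From 0 m to 700 m (dry): cools by 9.8 × 0.7 = 6.86°C, giving 6.94°C.
  From 700 m to 2900 m (saturated): cools by 6.7 × 2.2 = 14.74°C, giving -7.8°C.
Environment:
  From 0 m to 2900 m (environment): cools by 4.1 × 2.9 = 11.89°C, giving 1.91°C.
T_parcel − T_env = -7.8 − 1.91 = -9.71°C

-9.71°C (parcel cooler than environment)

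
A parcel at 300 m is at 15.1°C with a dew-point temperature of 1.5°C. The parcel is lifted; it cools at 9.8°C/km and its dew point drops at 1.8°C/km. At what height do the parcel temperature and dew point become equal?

T and T_d converge at 9.8 − 1.8 = 8°C per km
Height above start = (15.1 − 1.5) / 8 = 1.7 km
LCL altitude = 300 m + 1700 m = 2000 m

2000 m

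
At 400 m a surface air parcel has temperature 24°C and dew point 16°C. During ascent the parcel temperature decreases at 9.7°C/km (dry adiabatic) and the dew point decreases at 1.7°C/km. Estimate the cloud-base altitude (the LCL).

1400 m

T and T_d converge at 9.7 − 1.7 = 8°C per km
Height above start = (24 − 16) / 8 = 1 km
LCL altitude = 400 m + 1000 m = 1400 m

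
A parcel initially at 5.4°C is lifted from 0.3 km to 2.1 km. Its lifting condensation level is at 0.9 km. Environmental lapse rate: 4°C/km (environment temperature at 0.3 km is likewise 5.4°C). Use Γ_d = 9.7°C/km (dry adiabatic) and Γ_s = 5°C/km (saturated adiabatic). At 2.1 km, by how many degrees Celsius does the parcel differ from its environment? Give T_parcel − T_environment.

Parcel:
  300 → 900 m (dry, 9.7°C/km): ΔT = -9.7 × 0.6 = -5.82°C → T = -0.42°C
  900 → 2100 m (saturated, 5°C/km): ΔT = -5 × 1.2 = -6°C → T = -6.42°C
Environment:
  300 → 2100 m (environment, 4°C/km): ΔT = -4 × 1.8 = -7.2°C → T = -1.8°C
T_parcel − T_env = -6.42 − (-1.8) = -4.62°C

-4.62°C (parcel cooler than environment)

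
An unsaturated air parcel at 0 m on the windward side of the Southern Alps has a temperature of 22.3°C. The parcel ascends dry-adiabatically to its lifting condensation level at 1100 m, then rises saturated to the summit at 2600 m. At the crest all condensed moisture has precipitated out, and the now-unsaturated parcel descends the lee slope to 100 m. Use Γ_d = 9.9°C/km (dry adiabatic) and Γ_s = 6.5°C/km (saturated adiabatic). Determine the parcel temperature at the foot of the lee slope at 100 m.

0 → 1100 m (dry, 9.9°C/km): ΔT = -9.9 × 1.1 = -10.89°C → T = 11.41°C
1100 → 2600 m (saturated, 6.5°C/km): ΔT = -6.5 × 1.5 = -9.75°C → T = 1.66°C
2600 → 100 m (dry descent, 9.9°C/km): ΔT = +9.9 × 2.5 = +24.75°C → T = 26.41°C

26.41°C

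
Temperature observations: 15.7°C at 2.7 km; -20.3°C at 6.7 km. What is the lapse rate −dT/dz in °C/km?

Γ = −ΔT/Δz = (15.7 − (-20.3)) / (6700 − 2700) m
  = 36°C / 4 km = 9°C/km

9°C/km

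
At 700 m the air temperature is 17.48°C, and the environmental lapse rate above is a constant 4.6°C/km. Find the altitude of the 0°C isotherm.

Height above start = (17.48 − 0) / 4.6 = 3.8 km
Altitude = 700 m + 3800 m = 4500 m

4500 m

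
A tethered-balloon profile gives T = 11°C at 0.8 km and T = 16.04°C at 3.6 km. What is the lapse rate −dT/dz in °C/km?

Γ = −ΔT/Δz = (11 − 16.04) / (3600 − 800) m
  = -5.04°C / 2.8 km = -1.8°C/km

-1.8°C/km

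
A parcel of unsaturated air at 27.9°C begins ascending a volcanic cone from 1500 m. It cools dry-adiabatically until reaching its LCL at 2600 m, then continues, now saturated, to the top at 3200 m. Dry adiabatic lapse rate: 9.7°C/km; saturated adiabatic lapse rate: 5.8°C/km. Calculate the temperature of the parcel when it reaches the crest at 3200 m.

13.75°C

1500–2600 m, dry: Δz = 1.1 km ⇒ ΔT = -10.67°C; T = 17.23°C
2600–3200 m, saturated: Δz = 0.6 km ⇒ ΔT = -3.48°C; T = 13.75°C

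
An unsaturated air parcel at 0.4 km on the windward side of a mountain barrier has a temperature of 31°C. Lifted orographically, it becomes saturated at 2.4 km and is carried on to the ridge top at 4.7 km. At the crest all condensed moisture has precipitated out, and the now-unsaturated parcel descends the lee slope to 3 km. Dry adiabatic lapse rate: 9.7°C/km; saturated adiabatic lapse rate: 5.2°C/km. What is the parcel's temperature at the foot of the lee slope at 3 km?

Dry to 2400 m: -9.7 × 2 km = -19.4°C, so T = 11.6°C.
Saturated to 4700 m: -5.2 × 2.3 km = -11.96°C, so T = -0.36°C.
Dry descent to 3000 m: +9.7 × 1.7 km = +16.49°C, so T = 16.13°C.

16.13°C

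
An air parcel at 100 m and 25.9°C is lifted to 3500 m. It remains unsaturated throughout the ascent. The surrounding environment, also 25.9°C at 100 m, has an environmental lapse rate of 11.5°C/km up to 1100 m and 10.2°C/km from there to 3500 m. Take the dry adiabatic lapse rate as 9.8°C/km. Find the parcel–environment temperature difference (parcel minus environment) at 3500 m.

Parcel:
  From 100 m to 3500 m (dry): cools by 9.8 × 3.4 = 33.32°C, giving -7.42°C.
Environment:
  From 100 m to 1100 m (environment, lower layer): cools by 11.5 × 1 = 11.5°C, giving 14.4°C.
  From 1100 m to 3500 m (environment, upper layer): cools by 10.2 × 2.4 = 24.48°C, giving -10.08°C.
T_parcel − T_env = -7.42 − (-10.08) = +2.66°C

+2.66°C (parcel warmer than environment)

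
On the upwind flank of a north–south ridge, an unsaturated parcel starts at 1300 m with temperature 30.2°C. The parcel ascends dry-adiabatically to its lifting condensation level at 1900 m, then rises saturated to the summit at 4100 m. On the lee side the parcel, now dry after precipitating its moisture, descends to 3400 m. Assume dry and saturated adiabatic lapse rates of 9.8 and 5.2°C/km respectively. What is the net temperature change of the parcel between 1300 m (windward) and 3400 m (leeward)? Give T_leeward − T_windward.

-10.46°C

1300–1900 m, dry: Δz = 0.6 km ⇒ ΔT = -5.88°C; T = 24.32°C
1900–4100 m, saturated: Δz = 2.2 km ⇒ ΔT = -11.44°C; T = 12.88°C
4100–3400 m, dry descent: Δz = 0.7 km ⇒ ΔT = +6.86°C; T = 19.74°C
Net change vs windward start: 19.74 − 30.2 = -10.46°C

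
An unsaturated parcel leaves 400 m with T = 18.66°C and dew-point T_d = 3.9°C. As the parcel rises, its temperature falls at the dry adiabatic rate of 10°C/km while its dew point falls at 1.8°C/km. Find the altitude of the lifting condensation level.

2200 m

T and T_d converge at 10 − 1.8 = 8.2°C per km
Height above start = (18.66 − 3.9) / 8.2 = 1.8 km
LCL altitude = 400 m + 1800 m = 2200 m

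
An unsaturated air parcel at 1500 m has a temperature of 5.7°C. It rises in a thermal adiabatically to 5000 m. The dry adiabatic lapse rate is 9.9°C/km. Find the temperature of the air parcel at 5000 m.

1500 → 5000 m (dry adiabatic, 9.9°C/km): ΔT = -9.9 × 3.5 = -34.65°C → T = -28.95°C

-28.95°C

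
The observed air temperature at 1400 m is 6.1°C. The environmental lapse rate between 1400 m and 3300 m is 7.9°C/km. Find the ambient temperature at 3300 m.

From 1400 m to 3300 m (environmental): cools by 7.9 × 1.9 = 15.01°C, giving -8.91°C.

-8.91°C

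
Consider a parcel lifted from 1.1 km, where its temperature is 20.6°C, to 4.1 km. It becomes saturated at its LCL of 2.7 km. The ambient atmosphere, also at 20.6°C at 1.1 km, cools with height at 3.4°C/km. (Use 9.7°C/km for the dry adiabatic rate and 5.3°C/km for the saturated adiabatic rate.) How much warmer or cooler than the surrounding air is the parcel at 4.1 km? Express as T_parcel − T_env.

-12.74°C (parcel cooler than environment)

Parcel:
  From 1100 m to 2700 m (dry): cools by 9.7 × 1.6 = 15.52°C, giving 5.08°C.
  From 2700 m to 4100 m (saturated): cools by 5.3 × 1.4 = 7.42°C, giving -2.34°C.
Environment:
  From 1100 m to 4100 m (environment): cools by 3.4 × 3 = 10.2°C, giving 10.4°C.
T_parcel − T_env = -2.34 − 10.4 = -12.74°C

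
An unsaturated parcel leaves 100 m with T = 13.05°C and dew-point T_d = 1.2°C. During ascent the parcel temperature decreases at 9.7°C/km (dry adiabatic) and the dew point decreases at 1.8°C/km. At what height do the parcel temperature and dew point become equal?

T and T_d converge at 9.7 − 1.8 = 7.9°C per km
Height above start = (13.05 − 1.2) / 7.9 = 1.5 km
LCL altitude = 100 m + 1500 m = 1600 m

1600 m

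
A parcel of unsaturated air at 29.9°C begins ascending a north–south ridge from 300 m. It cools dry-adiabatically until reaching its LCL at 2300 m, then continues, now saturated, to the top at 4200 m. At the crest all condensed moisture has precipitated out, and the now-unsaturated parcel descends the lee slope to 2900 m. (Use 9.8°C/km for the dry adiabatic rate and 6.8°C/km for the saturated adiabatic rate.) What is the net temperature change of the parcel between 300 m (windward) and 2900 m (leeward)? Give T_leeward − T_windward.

300 → 2300 m (dry, 9.8°C/km): ΔT = -9.8 × 2 = -19.6°C → T = 10.3°C
2300 → 4200 m (saturated, 6.8°C/km): ΔT = -6.8 × 1.9 = -12.92°C → T = -2.62°C
4200 → 2900 m (dry descent, 9.8°C/km): ΔT = +9.8 × 1.3 = +12.74°C → T = 10.12°C
Net change vs windward start: 10.12 − 29.9 = -19.78°C

-19.78°C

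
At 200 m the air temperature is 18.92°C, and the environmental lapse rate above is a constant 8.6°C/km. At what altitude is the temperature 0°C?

2400 m

Height above start = (18.92 − 0) / 8.6 = 2.2 km
Altitude = 200 m + 2200 m = 2400 m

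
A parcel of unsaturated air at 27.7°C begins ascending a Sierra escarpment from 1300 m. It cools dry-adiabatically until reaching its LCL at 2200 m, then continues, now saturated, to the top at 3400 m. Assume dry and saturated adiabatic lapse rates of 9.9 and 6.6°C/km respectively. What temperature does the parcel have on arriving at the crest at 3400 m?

From 1300 m to 2200 m (dry): cools by 9.9 × 0.9 = 8.91°C, giving 18.79°C.
From 2200 m to 3400 m (saturated): cools by 6.6 × 1.2 = 7.92°C, giving 10.87°C.

10.87°C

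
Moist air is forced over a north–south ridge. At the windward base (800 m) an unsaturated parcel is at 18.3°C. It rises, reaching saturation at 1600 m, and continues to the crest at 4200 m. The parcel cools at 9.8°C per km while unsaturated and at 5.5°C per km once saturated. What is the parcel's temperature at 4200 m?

-3.84°C

From 800 m to 1600 m (dry): cools by 9.8 × 0.8 = 7.84°C, giving 10.46°C.
From 1600 m to 4200 m (saturated): cools by 5.5 × 2.6 = 14.3°C, giving -3.84°C.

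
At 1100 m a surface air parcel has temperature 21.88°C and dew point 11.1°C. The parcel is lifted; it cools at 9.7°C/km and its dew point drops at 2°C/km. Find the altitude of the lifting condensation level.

T and T_d converge at 9.7 − 2 = 7.7°C per km
Height above start = (21.88 − 11.1) / 7.7 = 1.4 km
LCL altitude = 1100 m + 1400 m = 2500 m

2500 m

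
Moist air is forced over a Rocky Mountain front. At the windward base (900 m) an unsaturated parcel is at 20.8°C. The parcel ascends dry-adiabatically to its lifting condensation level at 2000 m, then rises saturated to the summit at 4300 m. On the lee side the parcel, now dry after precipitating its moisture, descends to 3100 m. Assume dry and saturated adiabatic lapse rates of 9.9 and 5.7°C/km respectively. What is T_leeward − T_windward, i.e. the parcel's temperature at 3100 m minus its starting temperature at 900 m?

-12.12°C

900 → 2000 m (dry, 9.9°C/km): ΔT = -9.9 × 1.1 = -10.89°C → T = 9.91°C
2000 → 4300 m (saturated, 5.7°C/km): ΔT = -5.7 × 2.3 = -13.11°C → T = -3.2°C
4300 → 3100 m (dry descent, 9.9°C/km): ΔT = +9.9 × 1.2 = +11.88°C → T = 8.68°C
Net change vs windward start: 8.68 − 20.8 = -12.12°C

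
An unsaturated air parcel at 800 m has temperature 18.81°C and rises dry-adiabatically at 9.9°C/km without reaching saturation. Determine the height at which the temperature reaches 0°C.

2700 m

Height above start = (18.81 − 0) / 9.9 = 1.9 km
Altitude = 800 m + 1900 m = 2700 m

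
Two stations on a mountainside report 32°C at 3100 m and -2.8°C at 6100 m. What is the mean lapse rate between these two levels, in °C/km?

11.6°C/km

Γ = −ΔT/Δz = (32 − (-2.8)) / (6100 − 3100) m
  = 34.8°C / 3 km = 11.6°C/km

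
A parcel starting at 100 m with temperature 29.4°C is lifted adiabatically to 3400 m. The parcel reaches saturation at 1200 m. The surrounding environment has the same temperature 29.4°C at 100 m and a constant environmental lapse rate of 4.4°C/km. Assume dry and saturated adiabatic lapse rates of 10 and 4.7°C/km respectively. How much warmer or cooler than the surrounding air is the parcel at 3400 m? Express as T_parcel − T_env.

-6.82°C (parcel cooler than environment)

Parcel:
  Dry to 1200 m: -10 × 1.1 km = -11°C, so T = 18.4°C.
  Saturated to 3400 m: -4.7 × 2.2 km = -10.34°C, so T = 8.06°C.
Environment:
  Environment to 3400 m: -4.4 × 3.3 km = -14.52°C, so T = 14.88°C.
T_parcel − T_env = 8.06 − 14.88 = -6.82°C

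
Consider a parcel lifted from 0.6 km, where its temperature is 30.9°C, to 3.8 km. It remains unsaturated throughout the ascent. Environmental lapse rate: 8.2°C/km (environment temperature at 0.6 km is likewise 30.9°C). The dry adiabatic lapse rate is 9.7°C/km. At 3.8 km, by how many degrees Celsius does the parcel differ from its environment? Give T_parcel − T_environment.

Parcel:
  From 600 m to 3800 m (dry): cools by 9.7 × 3.2 = 31.04°C, giving -0.14°C.
Environment:
  From 600 m to 3800 m (environment): cools by 8.2 × 3.2 = 26.24°C, giving 4.66°C.
T_parcel − T_env = -0.14 − 4.66 = -4.8°C

-4.8°C (parcel cooler than environment)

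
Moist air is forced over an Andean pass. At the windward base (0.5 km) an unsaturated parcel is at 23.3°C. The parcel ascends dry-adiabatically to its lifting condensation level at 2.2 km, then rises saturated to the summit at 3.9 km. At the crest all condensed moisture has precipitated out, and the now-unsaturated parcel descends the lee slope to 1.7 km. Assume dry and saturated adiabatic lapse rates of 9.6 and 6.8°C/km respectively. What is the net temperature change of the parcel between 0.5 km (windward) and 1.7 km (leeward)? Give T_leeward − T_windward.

-6.76°C

500–2200 m, dry: Δz = 1.7 km ⇒ ΔT = -16.32°C; T = 6.98°C
2200–3900 m, saturated: Δz = 1.7 km ⇒ ΔT = -11.56°C; T = -4.58°C
3900–1700 m, dry descent: Δz = 2.2 km ⇒ ΔT = +21.12°C; T = 16.54°C
Net change vs windward start: 16.54 − 23.3 = -6.76°C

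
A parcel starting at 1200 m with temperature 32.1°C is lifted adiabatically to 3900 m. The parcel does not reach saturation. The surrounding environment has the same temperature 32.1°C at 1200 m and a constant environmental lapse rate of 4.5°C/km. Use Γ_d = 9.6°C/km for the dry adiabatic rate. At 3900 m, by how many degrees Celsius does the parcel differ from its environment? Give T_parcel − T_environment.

-13.77°C (parcel cooler than environment)

Parcel:
  From 1200 m to 3900 m (dry): cools by 9.6 × 2.7 = 25.92°C, giving 6.18°C.
Environment:
  From 1200 m to 3900 m (environment): cools by 4.5 × 2.7 = 12.15°C, giving 19.95°C.
T_parcel − T_env = 6.18 − 19.95 = -13.77°C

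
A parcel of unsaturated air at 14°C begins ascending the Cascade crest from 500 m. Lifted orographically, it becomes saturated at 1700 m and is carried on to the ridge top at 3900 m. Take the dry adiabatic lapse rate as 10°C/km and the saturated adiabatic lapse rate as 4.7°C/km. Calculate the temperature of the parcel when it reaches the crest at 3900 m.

-8.34°C

500–1700 m, dry: Δz = 1.2 km ⇒ ΔT = -12°C; T = 2°C
1700–3900 m, saturated: Δz = 2.2 km ⇒ ΔT = -10.34°C; T = -8.34°C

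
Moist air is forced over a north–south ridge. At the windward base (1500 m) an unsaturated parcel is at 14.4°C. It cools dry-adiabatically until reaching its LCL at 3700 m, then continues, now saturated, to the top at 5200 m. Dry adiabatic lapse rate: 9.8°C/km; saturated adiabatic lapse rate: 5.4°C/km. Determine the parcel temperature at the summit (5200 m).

-15.26°C

From 1500 m to 3700 m (dry): cools by 9.8 × 2.2 = 21.56°C, giving -7.16°C.
From 3700 m to 5200 m (saturated): cools by 5.4 × 1.5 = 8.1°C, giving -15.26°C.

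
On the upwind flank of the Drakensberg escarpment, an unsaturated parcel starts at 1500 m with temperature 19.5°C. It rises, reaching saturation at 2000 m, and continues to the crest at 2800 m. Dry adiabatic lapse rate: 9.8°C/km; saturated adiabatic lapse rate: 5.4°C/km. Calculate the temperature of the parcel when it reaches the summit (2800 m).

10.28°C

1500–2000 m, dry: Δz = 0.5 km ⇒ ΔT = -4.9°C; T = 14.6°C
2000–2800 m, saturated: Δz = 0.8 km ⇒ ΔT = -4.32°C; T = 10.28°C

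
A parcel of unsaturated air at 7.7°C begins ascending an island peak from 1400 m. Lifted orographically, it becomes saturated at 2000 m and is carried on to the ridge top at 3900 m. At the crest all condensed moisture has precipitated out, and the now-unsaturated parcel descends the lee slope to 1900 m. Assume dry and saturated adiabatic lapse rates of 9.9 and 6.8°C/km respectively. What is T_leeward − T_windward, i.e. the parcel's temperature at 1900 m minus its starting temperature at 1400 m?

+0.94°C

Dry to 2000 m: -9.9 × 0.6 km = -5.94°C, so T = 1.76°C.
Saturated to 3900 m: -6.8 × 1.9 km = -12.92°C, so T = -11.16°C.
Dry descent to 1900 m: +9.9 × 2 km = +19.8°C, so T = 8.64°C.
Net change vs windward start: 8.64 − 7.7 = +0.94°C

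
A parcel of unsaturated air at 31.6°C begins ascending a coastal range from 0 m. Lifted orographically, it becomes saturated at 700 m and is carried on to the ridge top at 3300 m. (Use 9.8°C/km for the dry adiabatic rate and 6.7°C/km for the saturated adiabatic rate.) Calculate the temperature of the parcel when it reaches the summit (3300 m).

7.32°C

0–700 m, dry: Δz = 0.7 km ⇒ ΔT = -6.86°C; T = 24.74°C
700–3300 m, saturated: Δz = 2.6 km ⇒ ΔT = -17.42°C; T = 7.32°C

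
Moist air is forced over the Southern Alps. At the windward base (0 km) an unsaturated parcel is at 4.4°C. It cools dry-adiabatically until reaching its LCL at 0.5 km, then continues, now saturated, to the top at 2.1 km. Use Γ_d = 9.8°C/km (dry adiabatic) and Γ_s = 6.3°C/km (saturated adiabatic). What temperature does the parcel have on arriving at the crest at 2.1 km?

From 0 m to 500 m (dry): cools by 9.8 × 0.5 = 4.9°C, giving -0.5°C.
From 500 m to 2100 m (saturated): cools by 6.3 × 1.6 = 10.08°C, giving -10.58°C.

-10.58°C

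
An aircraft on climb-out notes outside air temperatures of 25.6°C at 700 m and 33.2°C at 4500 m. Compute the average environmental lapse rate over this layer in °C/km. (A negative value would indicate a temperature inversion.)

-2°C/km

Γ = −ΔT/Δz = (25.6 − 33.2) / (4500 − 700) m
  = -7.6°C / 3.8 km = -2°C/km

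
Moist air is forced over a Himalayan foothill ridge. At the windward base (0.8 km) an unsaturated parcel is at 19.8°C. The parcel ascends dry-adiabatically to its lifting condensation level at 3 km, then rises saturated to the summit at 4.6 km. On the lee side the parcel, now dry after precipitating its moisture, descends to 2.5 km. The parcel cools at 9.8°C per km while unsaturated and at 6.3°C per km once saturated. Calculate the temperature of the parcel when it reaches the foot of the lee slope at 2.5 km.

Dry to 3000 m: -9.8 × 2.2 km = -21.56°C, so T = -1.76°C.
Saturated to 4600 m: -6.3 × 1.6 km = -10.08°C, so T = -11.84°C.
Dry descent to 2500 m: +9.8 × 2.1 km = +20.58°C, so T = 8.74°C.

8.74°C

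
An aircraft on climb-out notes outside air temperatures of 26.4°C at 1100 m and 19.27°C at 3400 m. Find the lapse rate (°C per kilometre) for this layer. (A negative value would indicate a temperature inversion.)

3.1°C/km

Γ = −ΔT/Δz = (26.4 − 19.27) / (3400 − 1100) m
  = 7.13°C / 2.3 km = 3.1°C/km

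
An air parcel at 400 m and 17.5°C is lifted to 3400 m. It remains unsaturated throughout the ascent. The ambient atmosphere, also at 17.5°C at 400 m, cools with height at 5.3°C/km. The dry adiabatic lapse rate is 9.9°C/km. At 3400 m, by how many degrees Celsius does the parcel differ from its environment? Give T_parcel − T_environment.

-13.8°C (parcel cooler than environment)

Parcel:
  400 → 3400 m (dry, 9.9°C/km): ΔT = -9.9 × 3 = -29.7°C → T = -12.2°C
Environment:
  400 → 3400 m (environment, 5.3°C/km): ΔT = -5.3 × 3 = -15.9°C → T = 1.6°C
T_parcel − T_env = -12.2 − 1.6 = -13.8°C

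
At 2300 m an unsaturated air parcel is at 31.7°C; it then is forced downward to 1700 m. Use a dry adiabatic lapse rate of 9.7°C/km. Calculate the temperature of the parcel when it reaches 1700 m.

37.52°C

2300 → 1700 m (dry adiabatic, 9.7°C/km): ΔT = +9.7 × 0.6 = +5.82°C → T = 37.52°C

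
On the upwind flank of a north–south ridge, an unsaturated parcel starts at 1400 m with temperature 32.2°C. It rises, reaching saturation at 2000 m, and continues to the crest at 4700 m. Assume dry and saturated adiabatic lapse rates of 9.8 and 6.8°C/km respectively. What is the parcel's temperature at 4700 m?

7.96°C

1400–2000 m, dry: Δz = 0.6 km ⇒ ΔT = -5.88°C; T = 26.32°C
2000–4700 m, saturated: Δz = 2.7 km ⇒ ΔT = -18.36°C; T = 7.96°C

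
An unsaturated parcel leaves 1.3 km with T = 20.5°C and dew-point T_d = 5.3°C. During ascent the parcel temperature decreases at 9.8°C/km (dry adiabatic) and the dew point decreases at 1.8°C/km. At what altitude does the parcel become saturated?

3.2 km

T and T_d converge at 9.8 − 1.8 = 8°C per km
Height above start = (20.5 − 5.3) / 8 = 1.9 km
LCL altitude = 1300 m + 1900 m = 3200 m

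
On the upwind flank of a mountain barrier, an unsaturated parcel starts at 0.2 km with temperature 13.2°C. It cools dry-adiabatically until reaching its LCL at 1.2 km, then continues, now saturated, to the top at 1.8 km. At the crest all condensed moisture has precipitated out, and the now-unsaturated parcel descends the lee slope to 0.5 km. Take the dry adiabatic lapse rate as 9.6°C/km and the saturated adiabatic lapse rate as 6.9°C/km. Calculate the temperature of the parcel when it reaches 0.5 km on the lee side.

11.94°C

200–1200 m, dry: Δz = 1 km ⇒ ΔT = -9.6°C; T = 3.6°C
1200–1800 m, saturated: Δz = 0.6 km ⇒ ΔT = -4.14°C; T = -0.54°C
1800–500 m, dry descent: Δz = 1.3 km ⇒ ΔT = +12.48°C; T = 11.94°C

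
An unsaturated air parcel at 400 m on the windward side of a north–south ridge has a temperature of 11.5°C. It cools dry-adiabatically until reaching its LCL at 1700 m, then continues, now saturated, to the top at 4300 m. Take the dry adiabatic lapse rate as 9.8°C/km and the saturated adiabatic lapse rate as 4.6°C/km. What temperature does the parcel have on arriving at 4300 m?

400 → 1700 m (dry, 9.8°C/km): ΔT = -9.8 × 1.3 = -12.74°C → T = -1.24°C
1700 → 4300 m (saturated, 4.6°C/km): ΔT = -4.6 × 2.6 = -11.96°C → T = -13.2°C

-13.2°C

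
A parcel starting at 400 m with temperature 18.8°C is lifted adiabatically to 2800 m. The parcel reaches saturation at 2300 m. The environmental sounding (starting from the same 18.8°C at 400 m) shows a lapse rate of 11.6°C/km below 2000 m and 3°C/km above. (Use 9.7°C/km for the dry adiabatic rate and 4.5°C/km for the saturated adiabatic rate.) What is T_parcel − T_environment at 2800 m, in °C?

Parcel:
  400–2300 m, dry: Δz = 1.9 km ⇒ ΔT = -18.43°C; T = 0.37°C
  2300–2800 m, saturated: Δz = 0.5 km ⇒ ΔT = -2.25°C; T = -1.88°C
Environment:
  400–2000 m, environment, lower layer: Δz = 1.6 km ⇒ ΔT = -18.56°C; T = 0.24°C
  2000–2800 m, environment, upper layer: Δz = 0.8 km ⇒ ΔT = -2.4°C; T = -2.16°C
T_parcel − T_env = -1.88 − (-2.16) = +0.28°C

+0.28°C (parcel warmer than environment)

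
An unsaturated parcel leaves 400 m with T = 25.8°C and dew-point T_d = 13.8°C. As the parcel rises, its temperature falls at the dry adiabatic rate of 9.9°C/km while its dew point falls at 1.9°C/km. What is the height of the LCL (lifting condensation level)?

T and T_d converge at 9.9 − 1.9 = 8°C per km
Height above start = (25.8 − 13.8) / 8 = 1.5 km
LCL altitude = 400 m + 1500 m = 1900 m

1900 m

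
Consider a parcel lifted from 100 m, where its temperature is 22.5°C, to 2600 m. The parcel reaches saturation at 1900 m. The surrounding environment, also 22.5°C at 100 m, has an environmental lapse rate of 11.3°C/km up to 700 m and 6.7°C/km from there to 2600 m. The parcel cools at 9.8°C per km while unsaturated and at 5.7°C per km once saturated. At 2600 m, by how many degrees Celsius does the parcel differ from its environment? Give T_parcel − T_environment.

Parcel:
  From 100 m to 1900 m (dry): cools by 9.8 × 1.8 = 17.64°C, giving 4.86°C.
  From 1900 m to 2600 m (saturated): cools by 5.7 × 0.7 = 3.99°C, giving 0.87°C.
Environment:
  From 100 m to 700 m (environment, lower layer): cools by 11.3 × 0.6 = 6.78°C, giving 15.72°C.
  From 700 m to 2600 m (environment, upper layer): cools by 6.7 × 1.9 = 12.73°C, giving 2.99°C.
T_parcel − T_env = 0.87 − 2.99 = -2.12°C

-2.12°C (parcel cooler than environment)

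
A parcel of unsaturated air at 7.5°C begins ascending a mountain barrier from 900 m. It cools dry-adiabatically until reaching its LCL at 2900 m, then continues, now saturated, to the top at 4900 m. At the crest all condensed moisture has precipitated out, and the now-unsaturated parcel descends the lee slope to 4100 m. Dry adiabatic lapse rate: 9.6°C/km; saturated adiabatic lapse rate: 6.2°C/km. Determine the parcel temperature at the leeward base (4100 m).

900–2900 m, dry: Δz = 2 km ⇒ ΔT = -19.2°C; T = -11.7°C
2900–4900 m, saturated: Δz = 2 km ⇒ ΔT = -12.4°C; T = -24.1°C
4900–4100 m, dry descent: Δz = 0.8 km ⇒ ΔT = +7.68°C; T = -16.42°C

-16.42°C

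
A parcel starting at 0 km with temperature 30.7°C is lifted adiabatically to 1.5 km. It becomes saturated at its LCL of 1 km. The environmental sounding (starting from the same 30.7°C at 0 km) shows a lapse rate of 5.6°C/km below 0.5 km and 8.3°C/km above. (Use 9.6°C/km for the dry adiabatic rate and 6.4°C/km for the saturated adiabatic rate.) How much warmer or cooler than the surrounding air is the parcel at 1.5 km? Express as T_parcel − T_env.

Parcel:
  Dry to 1000 m: -9.6 × 1 km = -9.6°C, so T = 21.1°C.
  Saturated to 1500 m: -6.4 × 0.5 km = -3.2°C, so T = 17.9°C.
Environment:
  Environment, lower layer to 500 m: -5.6 × 0.5 km = -2.8°C, so T = 27.9°C.
  Environment, upper layer to 1500 m: -8.3 × 1 km = -8.3°C, so T = 19.6°C.
T_parcel − T_env = 17.9 − 19.6 = -1.7°C

-1.7°C (parcel cooler than environment)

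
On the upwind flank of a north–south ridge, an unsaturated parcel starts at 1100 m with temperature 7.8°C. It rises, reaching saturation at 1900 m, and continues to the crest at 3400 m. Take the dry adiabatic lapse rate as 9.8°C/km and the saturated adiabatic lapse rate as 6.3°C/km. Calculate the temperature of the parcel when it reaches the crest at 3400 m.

-9.49°C

Dry to 1900 m: -9.8 × 0.8 km = -7.84°C, so T = -0.04°C.
Saturated to 3400 m: -6.3 × 1.5 km = -9.45°C, so T = -9.49°C.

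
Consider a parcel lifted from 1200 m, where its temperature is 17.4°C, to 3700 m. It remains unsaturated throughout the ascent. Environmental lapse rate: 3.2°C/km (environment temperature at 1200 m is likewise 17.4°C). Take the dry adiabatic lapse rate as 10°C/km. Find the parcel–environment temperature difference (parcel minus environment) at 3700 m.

Parcel:
  1200 → 3700 m (dry, 10°C/km): ΔT = -10 × 2.5 = -25°C → T = -7.6°C
Environment:
  1200 → 3700 m (environment, 3.2°C/km): ΔT = -3.2 × 2.5 = -8°C → T = 9.4°C
T_parcel − T_env = -7.6 − 9.4 = -17°C

-17°C (parcel cooler than environment)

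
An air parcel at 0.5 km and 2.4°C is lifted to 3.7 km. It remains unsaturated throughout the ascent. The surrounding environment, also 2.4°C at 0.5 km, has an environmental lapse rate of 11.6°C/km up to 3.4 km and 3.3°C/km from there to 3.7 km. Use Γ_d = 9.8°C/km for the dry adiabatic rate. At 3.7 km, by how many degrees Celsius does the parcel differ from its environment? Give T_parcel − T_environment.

+3.27°C (parcel warmer than environment)

Parcel:
  From 500 m to 3700 m (dry): cools by 9.8 × 3.2 = 31.36°C, giving -28.96°C.
Environment:
  From 500 m to 3400 m (environment, lower layer): cools by 11.6 × 2.9 = 33.64°C, giving -31.24°C.
  From 3400 m to 3700 m (environment, upper layer): cools by 3.3 × 0.3 = 0.99°C, giving -32.23°C.
T_parcel − T_env = -28.96 − (-32.23) = +3.27°C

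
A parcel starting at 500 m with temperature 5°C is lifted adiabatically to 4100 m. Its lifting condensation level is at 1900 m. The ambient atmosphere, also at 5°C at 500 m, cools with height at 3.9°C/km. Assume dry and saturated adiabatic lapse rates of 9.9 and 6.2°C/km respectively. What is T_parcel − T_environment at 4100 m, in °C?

Parcel:
  500 → 1900 m (dry, 9.9°C/km): ΔT = -9.9 × 1.4 = -13.86°C → T = -8.86°C
  1900 → 4100 m (saturated, 6.2°C/km): ΔT = -6.2 × 2.2 = -13.64°C → T = -22.5°C
Environment:
  500 → 4100 m (environment, 3.9°C/km): ΔT = -3.9 × 3.6 = -14.04°C → T = -9.04°C
T_parcel − T_env = -22.5 − (-9.04) = -13.46°C

-13.46°C (parcel cooler than environment)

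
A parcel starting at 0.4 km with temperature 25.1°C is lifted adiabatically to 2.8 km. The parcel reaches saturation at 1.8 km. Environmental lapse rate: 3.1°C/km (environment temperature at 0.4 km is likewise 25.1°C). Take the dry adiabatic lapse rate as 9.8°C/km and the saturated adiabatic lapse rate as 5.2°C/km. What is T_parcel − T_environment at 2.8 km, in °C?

-11.48°C (parcel cooler than environment)

Parcel:
  Dry to 1800 m: -9.8 × 1.4 km = -13.72°C, so T = 11.38°C.
  Saturated to 2800 m: -5.2 × 1 km = -5.2°C, so T = 6.18°C.
Environment:
  Environment to 2800 m: -3.1 × 2.4 km = -7.44°C, so T = 17.66°C.
T_parcel − T_env = 6.18 − 17.66 = -11.48°C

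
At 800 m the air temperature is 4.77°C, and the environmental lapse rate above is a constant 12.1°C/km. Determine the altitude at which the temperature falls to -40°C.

Height above start = (4.77 − (-40)) / 12.1 = 3.7 km
Altitude = 800 m + 3700 m = 4500 m

4500 m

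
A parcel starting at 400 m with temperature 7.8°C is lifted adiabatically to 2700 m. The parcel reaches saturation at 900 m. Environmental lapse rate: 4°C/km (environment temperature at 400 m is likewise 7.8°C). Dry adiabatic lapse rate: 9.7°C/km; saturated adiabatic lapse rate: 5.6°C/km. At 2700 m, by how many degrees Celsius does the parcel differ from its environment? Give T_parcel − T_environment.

-5.73°C (parcel cooler than environment)

Parcel:
  400 → 900 m (dry, 9.7°C/km): ΔT = -9.7 × 0.5 = -4.85°C → T = 2.95°C
  900 → 2700 m (saturated, 5.6°C/km): ΔT = -5.6 × 1.8 = -10.08°C → T = -7.13°C
Environment:
  400 → 2700 m (environment, 4°C/km): ΔT = -4 × 2.3 = -9.2°C → T = -1.4°C
T_parcel − T_env = -7.13 − (-1.4) = -5.73°C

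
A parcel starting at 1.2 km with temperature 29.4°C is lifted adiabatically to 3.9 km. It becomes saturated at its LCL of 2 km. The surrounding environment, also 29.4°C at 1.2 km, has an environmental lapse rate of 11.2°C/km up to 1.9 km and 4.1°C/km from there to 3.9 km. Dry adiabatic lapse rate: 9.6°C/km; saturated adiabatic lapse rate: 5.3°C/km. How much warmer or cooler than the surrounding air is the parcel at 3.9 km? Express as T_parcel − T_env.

-1.71°C (parcel cooler than environment)

Parcel:
  1200 → 2000 m (dry, 9.6°C/km): ΔT = -9.6 × 0.8 = -7.68°C → T = 21.72°C
  2000 → 3900 m (saturated, 5.3°C/km): ΔT = -5.3 × 1.9 = -10.07°C → T = 11.65°C
Environment:
  1200 → 1900 m (environment, lower layer, 11.2°C/km): ΔT = -11.2 × 0.7 = -7.84°C → T = 21.56°C
  1900 → 3900 m (environment, upper layer, 4.1°C/km): ΔT = -4.1 × 2 = -8.2°C → T = 13.36°C
T_parcel − T_env = 11.65 − 13.36 = -1.71°C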